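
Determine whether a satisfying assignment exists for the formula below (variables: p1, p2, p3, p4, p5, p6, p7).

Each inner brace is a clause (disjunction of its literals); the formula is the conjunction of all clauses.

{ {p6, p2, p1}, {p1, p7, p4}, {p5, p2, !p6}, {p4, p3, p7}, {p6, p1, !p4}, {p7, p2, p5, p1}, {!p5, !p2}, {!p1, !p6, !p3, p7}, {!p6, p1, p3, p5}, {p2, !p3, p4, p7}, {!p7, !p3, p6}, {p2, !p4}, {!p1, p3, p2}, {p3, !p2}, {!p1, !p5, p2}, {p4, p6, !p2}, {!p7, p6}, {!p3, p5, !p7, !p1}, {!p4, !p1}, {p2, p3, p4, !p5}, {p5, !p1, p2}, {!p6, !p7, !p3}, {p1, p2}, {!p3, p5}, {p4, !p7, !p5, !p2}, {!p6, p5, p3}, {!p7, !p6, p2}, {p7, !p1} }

No

Suppose p5 = false.
From the singleton clause (!p3), p3 = false.
From the singleton clause (!p2), p2 = false.
From the singleton clause (!p6), p6 = false.
From the singleton clause (p1), p1 = true.
But (!p1) is also a unit clause — contradiction.
Backtrack on p5: now try p5 = true.
From the singleton clause (!p2), p2 = false.
From the singleton clause (!p4), p4 = false.
From the singleton clause (!p1), p1 = false.
But (p1) is also a unit clause — contradiction.
Neither p5 = true nor p5 = false works.
No assignment satisfies every clause.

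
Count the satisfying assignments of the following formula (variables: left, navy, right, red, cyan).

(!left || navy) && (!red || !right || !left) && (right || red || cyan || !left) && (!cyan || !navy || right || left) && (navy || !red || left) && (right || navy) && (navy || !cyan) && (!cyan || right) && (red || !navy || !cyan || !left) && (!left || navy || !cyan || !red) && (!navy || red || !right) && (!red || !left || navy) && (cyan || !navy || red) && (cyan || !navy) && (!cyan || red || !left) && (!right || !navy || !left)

2

There are 2^5 = 32 truth assignments over (left, navy, right, red, cyan).
Split on cyan. With cyan = true, the clauses containing cyan are satisfied and !cyan drops from the rest; 1 of the 2^4 = 16 assignments to the other variables satisfy what remains.
With cyan = false, by the same count on the reduced clause set, 1 assignment works.
(One model: left=F, navy=F, right=T, red=F, cyan=F.)
Total: 1 + 1 = 2.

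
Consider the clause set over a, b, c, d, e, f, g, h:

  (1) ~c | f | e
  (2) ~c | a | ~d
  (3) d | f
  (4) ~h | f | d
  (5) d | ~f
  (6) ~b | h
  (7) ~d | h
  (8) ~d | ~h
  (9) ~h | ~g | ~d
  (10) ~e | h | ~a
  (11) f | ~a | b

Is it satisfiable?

Suppose d = 1.
The clause (h) is unit, so h = 1.
But (~h) is also a unit clause — contradiction.
That branch fails; take d = 0 instead.
The clause (f) is unit, so f = 1.
But (~f) is also a unit clause — contradiction.
Either choice for d ends in contradiction.
No assignment satisfies every clause.

No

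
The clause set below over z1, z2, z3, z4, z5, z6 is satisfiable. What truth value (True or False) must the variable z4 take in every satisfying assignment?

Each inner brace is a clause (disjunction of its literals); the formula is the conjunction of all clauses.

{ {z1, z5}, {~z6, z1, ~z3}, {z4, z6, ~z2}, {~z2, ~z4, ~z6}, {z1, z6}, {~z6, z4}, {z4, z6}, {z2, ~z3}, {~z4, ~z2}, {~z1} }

Suppose z4 = 0.
(~z6) alone gives z6 = 0.
But (z6) is also a unit clause — contradiction.
So every satisfying assignment has z4 = True.

True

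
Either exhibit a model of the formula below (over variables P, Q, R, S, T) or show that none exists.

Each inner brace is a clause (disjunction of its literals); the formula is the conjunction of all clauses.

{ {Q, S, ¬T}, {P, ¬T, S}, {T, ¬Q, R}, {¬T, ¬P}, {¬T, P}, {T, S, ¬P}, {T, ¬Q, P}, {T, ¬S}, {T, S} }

UNSATISFIABLE

Suppose T = False.
The clause (¬S) is unit, so S = False.
Now (S) is unsatisfied and unit — conflict.
Backtrack on T: now try T = True.
The clause (¬P) is unit, so P = False.
Now (P) is unsatisfied and unit — conflict.
Neither T = True nor T = False works.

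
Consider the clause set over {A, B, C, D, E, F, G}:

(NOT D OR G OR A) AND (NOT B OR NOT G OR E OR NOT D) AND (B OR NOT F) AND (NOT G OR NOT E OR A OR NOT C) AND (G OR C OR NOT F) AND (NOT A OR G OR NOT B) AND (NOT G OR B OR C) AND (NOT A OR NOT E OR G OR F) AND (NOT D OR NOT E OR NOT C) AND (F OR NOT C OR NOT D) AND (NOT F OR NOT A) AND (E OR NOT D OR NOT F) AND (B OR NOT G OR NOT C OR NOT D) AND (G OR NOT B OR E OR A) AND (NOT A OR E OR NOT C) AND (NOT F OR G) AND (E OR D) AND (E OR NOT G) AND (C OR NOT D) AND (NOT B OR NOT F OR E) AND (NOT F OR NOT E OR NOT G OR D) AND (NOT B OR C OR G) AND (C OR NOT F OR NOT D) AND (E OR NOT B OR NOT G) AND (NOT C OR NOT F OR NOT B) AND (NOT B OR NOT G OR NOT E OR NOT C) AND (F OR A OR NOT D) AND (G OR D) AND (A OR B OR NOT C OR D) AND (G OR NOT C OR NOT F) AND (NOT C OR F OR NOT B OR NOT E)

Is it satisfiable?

Case B = false:
The clause (NOT F) is unit, so F = false.
Case G = true:
The clause (C) is unit, so C = true.
The clause (NOT D) is unit, so D = false.
The clause (E) is unit, so E = true.
The clause (A) is unit, so A = true.
All clauses are satisfied.
A satisfying assignment: A=true,  B=false,  C=true,  D=false,  E=true,  F=false,  G=true.

Satisfiable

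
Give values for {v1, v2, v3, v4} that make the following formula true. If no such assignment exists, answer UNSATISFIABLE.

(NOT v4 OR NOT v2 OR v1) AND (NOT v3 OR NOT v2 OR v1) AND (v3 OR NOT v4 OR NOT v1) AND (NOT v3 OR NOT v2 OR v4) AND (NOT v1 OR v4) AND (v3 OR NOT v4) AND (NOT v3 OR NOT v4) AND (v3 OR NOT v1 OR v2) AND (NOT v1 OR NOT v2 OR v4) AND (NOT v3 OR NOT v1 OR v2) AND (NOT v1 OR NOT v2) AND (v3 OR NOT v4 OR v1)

v1: false, v2: true, v3: false, v4: false

Suppose v1 = false.
Suppose v4 = false.
Suppose v3 = false.
No clause remains; v2 is free.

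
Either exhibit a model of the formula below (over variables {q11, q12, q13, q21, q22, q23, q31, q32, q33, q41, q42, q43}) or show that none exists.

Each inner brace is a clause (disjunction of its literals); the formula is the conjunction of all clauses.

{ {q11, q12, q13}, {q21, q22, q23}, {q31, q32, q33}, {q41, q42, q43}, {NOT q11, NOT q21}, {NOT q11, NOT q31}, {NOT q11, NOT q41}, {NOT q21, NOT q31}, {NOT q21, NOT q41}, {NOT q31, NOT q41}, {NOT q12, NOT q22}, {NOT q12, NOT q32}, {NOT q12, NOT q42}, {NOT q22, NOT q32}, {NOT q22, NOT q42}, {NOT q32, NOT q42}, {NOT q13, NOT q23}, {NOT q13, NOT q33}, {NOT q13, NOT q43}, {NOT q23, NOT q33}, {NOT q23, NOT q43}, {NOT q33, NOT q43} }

UNSATISFIABLE

Suppose q11 = false.
Suppose q12 = true.
Unit clause (NOT q22) forces q22 = false.
Unit clause (NOT q32) forces q32 = false.
Unit clause (NOT q42) forces q42 = false.
Suppose q21 = true.
Unit clause (NOT q31) forces q31 = false.
Unit clause (q33) forces q33 = true.
Unit clause (NOT q41) forces q41 = false.
Unit clause (q43) forces q43 = true.
That conflicts with the unit clause (NOT q43).
That branch fails; take q21 = false instead.
Unit clause (q23) forces q23 = true.
Unit clause (NOT q13) forces q13 = false.
Unit clause (NOT q33) forces q33 = false.
Unit clause (q31) forces q31 = true.
Unit clause (NOT q41) forces q41 = false.
Unit clause (q43) forces q43 = true.
That conflicts with the unit clause (NOT q43).
Neither q21 = true nor q21 = false works.
That branch fails; take q12 = false instead.
Unit clause (q13) forces q13 = true.
Unit clause (NOT q23) forces q23 = false.
Unit clause (NOT q33) forces q33 = false.
Unit clause (NOT q43) forces q43 = false.
Suppose q21 = true.
Unit clause (NOT q31) forces q31 = false.
Unit clause (q32) forces q32 = true.
Unit clause (NOT q41) forces q41 = false.
Unit clause (q42) forces q42 = true.
That conflicts with the unit clause (NOT q42).
That branch fails; take q21 = false instead.
Unit clause (q22) forces q22 = true.
Unit clause (NOT q32) forces q32 = false.
Unit clause (q31) forces q31 = true.
Unit clause (NOT q41) forces q41 = false.
Unit clause (q42) forces q42 = true.
That conflicts with the unit clause (NOT q42).
Neither q21 = true nor q21 = false works.
Neither q12 = true nor q12 = false works.
That branch fails; take q11 = true instead.
Unit clause (NOT q21) forces q21 = false.
Unit clause (NOT q31) forces q31 = false.
Unit clause (NOT q41) forces q41 = false.
Suppose q22 = true.
Unit clause (NOT q12) forces q12 = false.
Unit clause (NOT q32) forces q32 = false.
Unit clause (q33) forces q33 = true.
Unit clause (NOT q42) forces q42 = false.
Unit clause (q43) forces q43 = true.
That conflicts with the unit clause (NOT q43).
That branch fails; take q22 = false instead.
Unit clause (q23) forces q23 = true.
Unit clause (NOT q13) forces q13 = false.
Unit clause (NOT q33) forces q33 = false.
Unit clause (q32) forces q32 = true.
Unit clause (NOT q12) forces q12 = false.
Unit clause (NOT q42) forces q42 = false.
Unit clause (q43) forces q43 = true.
That conflicts with the unit clause (NOT q43).
Neither q22 = true nor q22 = false works.
Neither q11 = true nor q11 = false works.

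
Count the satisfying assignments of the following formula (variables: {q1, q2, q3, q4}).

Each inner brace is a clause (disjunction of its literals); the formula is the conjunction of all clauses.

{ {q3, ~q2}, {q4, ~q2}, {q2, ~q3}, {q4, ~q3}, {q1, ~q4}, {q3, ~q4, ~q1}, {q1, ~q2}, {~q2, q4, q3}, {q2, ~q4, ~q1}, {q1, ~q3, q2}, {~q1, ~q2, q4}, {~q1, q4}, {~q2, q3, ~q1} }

There are 2^4 = 16 truth assignments over (q1, q2, q3, q4).
Split on q3. With q3 = 1, the clauses containing q3 are satisfied and ~q3 drops from the rest; 1 of the 2^3 = 8 assignments to the other variables satisfy what remains.
With q3 = 0, by the same count on the reduced clause set, 1 assignment works.
Total: 1 + 1 = 2.

2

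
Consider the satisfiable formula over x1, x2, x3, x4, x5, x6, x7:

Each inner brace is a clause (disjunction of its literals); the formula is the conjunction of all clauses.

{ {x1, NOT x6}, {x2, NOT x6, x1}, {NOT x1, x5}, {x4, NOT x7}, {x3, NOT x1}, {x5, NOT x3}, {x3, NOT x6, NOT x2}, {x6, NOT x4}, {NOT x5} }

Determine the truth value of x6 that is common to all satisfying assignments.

Suppose x6 = true.
Unit clause (x1) forces x1 = true.
Unit clause (x5) forces x5 = true.
Now (NOT x5) is unsatisfied and unit — conflict.
So every satisfying assignment has x6 = False.

False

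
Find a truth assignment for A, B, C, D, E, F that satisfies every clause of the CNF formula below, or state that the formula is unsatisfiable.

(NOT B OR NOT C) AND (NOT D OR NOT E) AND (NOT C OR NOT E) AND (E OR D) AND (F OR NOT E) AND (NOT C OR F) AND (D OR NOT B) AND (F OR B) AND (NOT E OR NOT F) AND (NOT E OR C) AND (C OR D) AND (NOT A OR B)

A: false,  B: true,  C: false,  D: true,  E: false,  F: true

Suppose B = true.
(NOT C) alone gives C = false.
(D) alone gives D = true.
(NOT E) alone gives E = false.
All clauses hold; A, F can take either value.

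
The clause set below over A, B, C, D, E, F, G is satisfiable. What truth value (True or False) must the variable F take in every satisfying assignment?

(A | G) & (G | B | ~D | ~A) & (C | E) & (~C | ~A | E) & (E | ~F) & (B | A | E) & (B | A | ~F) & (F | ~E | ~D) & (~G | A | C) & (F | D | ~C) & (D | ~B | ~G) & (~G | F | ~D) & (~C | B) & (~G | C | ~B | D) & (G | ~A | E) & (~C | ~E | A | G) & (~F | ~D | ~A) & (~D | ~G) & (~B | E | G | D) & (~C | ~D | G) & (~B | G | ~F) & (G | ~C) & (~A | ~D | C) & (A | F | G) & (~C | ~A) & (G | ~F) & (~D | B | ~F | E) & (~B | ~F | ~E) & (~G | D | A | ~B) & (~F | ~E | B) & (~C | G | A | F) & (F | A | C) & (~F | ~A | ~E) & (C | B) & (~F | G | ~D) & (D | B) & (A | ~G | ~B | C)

False

Suppose F = 1.
From the singleton clause (E), E = 1.
From the singleton clause (G), G = 1.
From the singleton clause (~D), D = 0.
From the singleton clause (~B), B = 0.
But (B) is also a unit clause — contradiction.
So every satisfying assignment has F = False.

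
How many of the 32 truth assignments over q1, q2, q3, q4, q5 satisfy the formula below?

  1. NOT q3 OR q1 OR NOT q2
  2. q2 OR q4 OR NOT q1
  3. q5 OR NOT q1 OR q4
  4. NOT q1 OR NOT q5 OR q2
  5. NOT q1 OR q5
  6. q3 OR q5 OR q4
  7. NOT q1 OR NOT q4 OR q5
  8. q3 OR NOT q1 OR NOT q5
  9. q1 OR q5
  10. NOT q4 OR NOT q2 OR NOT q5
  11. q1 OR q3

There are 2^5 = 32 truth assignments over (q1, q2, q3, q4, q5).
Split on q2. With q2 = true, the clauses containing q2 are satisfied and NOT q2 drops from the rest; 1 of the 2^4 = 16 assignments to the other variables satisfy what remains.
With q2 = false, by the same count on the reduced clause set, 2 assignments work.
(One model: q1=F, q2=F, q3=T, q4=F, q5=T.)
Total: 1 + 2 = 3.

3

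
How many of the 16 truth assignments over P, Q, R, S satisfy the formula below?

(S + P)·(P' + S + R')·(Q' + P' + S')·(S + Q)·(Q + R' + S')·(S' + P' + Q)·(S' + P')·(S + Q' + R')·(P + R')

There are 2^4 = 16 truth assignments over (P, Q, R, S).
Split on P. With P = 1, the clauses containing P are satisfied and P' drops from the rest; 1 of the 2^3 = 8 assignments to the other variables satisfy what remains.
With P = 0, by the same count on the reduced clause set, 2 assignments work.
(One model: P=F, Q=F, R=F, S=T.)
Total: 1 + 2 = 3.

3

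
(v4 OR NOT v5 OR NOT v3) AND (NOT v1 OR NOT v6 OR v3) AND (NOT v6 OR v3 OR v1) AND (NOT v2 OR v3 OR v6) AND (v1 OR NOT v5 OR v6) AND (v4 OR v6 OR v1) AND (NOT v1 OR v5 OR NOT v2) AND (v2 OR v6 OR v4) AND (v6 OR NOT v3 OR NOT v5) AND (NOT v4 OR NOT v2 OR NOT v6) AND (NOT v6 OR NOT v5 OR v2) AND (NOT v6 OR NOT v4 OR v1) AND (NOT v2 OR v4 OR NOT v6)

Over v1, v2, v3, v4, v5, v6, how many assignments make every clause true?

There are 2^6 = 64 truth assignments over (v1, v2, v3, v4, v5, v6).
Split on v3. With v3 = true, the clauses containing v3 are satisfied and NOT v3 drops from the rest; 6 of the 2^5 = 32 assignments to the other variables satisfy what remains.
With v3 = false, by the same count on the reduced clause set, 3 assignments work.
Total: 6 + 3 = 9.

9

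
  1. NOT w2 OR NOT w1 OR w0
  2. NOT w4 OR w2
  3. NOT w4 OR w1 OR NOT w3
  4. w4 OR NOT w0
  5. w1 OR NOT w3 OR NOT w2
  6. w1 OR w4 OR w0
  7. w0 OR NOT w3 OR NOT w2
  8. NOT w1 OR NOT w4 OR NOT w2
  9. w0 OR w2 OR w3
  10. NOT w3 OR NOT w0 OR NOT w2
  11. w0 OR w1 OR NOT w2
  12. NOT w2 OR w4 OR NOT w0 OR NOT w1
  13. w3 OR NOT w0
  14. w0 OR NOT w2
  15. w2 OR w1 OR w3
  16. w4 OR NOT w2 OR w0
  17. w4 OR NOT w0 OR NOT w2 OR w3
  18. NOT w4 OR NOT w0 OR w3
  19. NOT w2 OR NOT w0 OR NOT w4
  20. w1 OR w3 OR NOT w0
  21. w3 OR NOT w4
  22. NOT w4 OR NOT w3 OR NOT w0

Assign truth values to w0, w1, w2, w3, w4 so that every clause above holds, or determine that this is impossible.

Try w4 = false.
(NOT w0) alone gives w0 = false.
(w1) alone gives w1 = true.
(NOT w2) alone gives w2 = false.
(w3) alone gives w3 = true.
All clauses are satisfied.

w0: false, w1: true, w2: false, w3: true, w4: false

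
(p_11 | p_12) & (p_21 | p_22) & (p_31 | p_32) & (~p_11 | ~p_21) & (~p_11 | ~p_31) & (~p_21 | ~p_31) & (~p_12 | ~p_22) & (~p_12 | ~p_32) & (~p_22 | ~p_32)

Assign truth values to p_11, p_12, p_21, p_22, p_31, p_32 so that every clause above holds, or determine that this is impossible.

UNSATISFIABLE

Try p_11 = 1.
Unit clause (~p_21) forces p_21 = 0.
Unit clause (p_22) forces p_22 = 1.
Unit clause (~p_31) forces p_31 = 0.
Unit clause (p_32) forces p_32 = 1.
That conflicts with the unit clause (~p_32).
Undo p_11 and try p_11 = 0.
Unit clause (p_12) forces p_12 = 1.
Unit clause (~p_22) forces p_22 = 0.
Unit clause (p_21) forces p_21 = 1.
Unit clause (~p_31) forces p_31 = 0.
Unit clause (p_32) forces p_32 = 1.
That conflicts with the unit clause (~p_32).
Either choice for p_11 ends in contradiction.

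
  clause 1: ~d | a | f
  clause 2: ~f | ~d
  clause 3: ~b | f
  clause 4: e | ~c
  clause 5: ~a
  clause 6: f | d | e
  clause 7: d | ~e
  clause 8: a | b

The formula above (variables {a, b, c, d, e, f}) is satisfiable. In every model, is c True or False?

False

Suppose c = 1.
Unit clause (e) forces e = 1.
Unit clause (~a) forces a = 0.
Unit clause (d) forces d = 1.
Unit clause (f) forces f = 1.
That conflicts with the unit clause (~f).
So every satisfying assignment has c = False.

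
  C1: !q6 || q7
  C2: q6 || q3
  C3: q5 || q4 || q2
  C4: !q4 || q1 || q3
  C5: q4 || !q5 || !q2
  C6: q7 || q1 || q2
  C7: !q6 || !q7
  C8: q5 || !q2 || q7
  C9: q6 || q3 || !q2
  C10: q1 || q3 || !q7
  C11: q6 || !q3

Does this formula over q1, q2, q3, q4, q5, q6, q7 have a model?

Unsatisfiable

Case q6 = false:
Unit clause (q3) forces q3 = true.
Now (!q3) is unsatisfied and unit — conflict.
That branch fails; take q6 = true instead.
Unit clause (q7) forces q7 = true.
Now (!q7) is unsatisfied and unit — conflict.
Either choice for q6 ends in contradiction.
No assignment satisfies every clause.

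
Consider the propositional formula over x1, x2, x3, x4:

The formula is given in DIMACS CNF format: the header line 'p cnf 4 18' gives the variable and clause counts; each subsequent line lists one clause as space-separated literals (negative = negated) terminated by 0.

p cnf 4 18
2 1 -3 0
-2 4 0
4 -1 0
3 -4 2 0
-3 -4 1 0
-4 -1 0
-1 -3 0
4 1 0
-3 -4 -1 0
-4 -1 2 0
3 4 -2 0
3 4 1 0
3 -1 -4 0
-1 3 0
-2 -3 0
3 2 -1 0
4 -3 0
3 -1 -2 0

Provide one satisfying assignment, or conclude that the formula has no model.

x1 ↦ False, x2 ↦ True, x3 ↦ False, x4 ↦ True

Case x2 = True:
From the singleton clause (x4), x4 = True.
From the singleton clause (¬x1), x1 = False.
From the singleton clause (¬x3), x3 = False.
Every clause now holds.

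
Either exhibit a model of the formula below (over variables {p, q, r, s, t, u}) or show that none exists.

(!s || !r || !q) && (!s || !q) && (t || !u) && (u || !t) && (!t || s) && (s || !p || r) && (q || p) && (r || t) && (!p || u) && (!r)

p: true,  q: false,  r: false,  s: true,  t: true,  u: true

Unit clause (!r) forces r = false.
Unit clause (t) forces t = true.
Unit clause (u) forces u = true.
Unit clause (s) forces s = true.
Unit clause (!q) forces q = false.
Unit clause (p) forces p = true.
Every clause now holds.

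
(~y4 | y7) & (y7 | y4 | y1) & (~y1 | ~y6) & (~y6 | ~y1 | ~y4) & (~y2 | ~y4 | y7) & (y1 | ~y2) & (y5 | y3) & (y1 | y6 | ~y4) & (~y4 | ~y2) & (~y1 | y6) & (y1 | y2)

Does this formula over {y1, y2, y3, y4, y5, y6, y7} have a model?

Branch on y4: set y4 = 0.
Branch on y7: set y7 = 1.
Branch on y1: set y1 = 0.
Unit clause (~y2) forces y2 = 0.
That conflicts with the unit clause (y2).
Backtrack on y1: now try y1 = 1.
Unit clause (~y6) forces y6 = 0.
That conflicts with the unit clause (y6).
Either choice for y1 ends in contradiction.
Backtrack on y7: now try y7 = 0.
Unit clause (y1) forces y1 = 1.
Unit clause (~y6) forces y6 = 0.
That conflicts with the unit clause (y6).
Either choice for y7 ends in contradiction.
Backtrack on y4: now try y4 = 1.
Unit clause (y7) forces y7 = 1.
Unit clause (~y2) forces y2 = 0.
Unit clause (y1) forces y1 = 1.
Unit clause (~y6) forces y6 = 0.
That conflicts with the unit clause (y6).
Either choice for y4 ends in contradiction.
No assignment satisfies every clause.

No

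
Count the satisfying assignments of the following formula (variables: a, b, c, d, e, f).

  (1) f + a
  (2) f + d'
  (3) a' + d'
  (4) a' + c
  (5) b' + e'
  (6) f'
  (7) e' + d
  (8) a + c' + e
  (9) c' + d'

There are 2^6 = 64 truth assignments over (a, b, c, d, e, f).
Split on c. With c = 1, the clauses containing c are satisfied and c' drops from the rest; 2 of the 2^5 = 32 assignments to the other variables satisfy what remains.
With c = 0, by the same count on the reduced clause set, 0 assignments work.
Total: 2 + 0 = 2.

2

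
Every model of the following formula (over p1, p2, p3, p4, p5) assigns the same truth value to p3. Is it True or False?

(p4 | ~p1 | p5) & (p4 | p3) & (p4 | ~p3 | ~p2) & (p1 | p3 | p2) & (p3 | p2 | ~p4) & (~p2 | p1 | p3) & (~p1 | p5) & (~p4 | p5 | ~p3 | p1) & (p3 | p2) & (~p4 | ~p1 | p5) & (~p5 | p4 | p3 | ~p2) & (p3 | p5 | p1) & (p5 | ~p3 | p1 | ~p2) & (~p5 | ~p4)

Suppose p3 = 0.
Unit clause (p4) forces p4 = 1.
Unit clause (p2) forces p2 = 1.
Unit clause (p1) forces p1 = 1.
Unit clause (p5) forces p5 = 1.
Now (~p5) is unsatisfied and unit — conflict.
So every satisfying assignment has p3 = True.

True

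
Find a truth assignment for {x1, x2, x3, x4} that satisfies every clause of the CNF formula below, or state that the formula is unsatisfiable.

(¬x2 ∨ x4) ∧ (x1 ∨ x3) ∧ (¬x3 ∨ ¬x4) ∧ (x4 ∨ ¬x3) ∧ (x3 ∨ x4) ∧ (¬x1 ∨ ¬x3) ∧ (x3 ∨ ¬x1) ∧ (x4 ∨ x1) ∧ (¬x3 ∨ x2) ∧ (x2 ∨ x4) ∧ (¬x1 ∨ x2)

Suppose x2 = False.
From the singleton clause (¬x3), x3 = False.
From the singleton clause (x1), x1 = True.
That conflicts with the unit clause (¬x1).
Backtrack on x2: now try x2 = True.
From the singleton clause (x4), x4 = True.
From the singleton clause (¬x3), x3 = False.
From the singleton clause (x1), x1 = True.
That conflicts with the unit clause (¬x1).
Both values of x2 lead to a conflict.

UNSATISFIABLE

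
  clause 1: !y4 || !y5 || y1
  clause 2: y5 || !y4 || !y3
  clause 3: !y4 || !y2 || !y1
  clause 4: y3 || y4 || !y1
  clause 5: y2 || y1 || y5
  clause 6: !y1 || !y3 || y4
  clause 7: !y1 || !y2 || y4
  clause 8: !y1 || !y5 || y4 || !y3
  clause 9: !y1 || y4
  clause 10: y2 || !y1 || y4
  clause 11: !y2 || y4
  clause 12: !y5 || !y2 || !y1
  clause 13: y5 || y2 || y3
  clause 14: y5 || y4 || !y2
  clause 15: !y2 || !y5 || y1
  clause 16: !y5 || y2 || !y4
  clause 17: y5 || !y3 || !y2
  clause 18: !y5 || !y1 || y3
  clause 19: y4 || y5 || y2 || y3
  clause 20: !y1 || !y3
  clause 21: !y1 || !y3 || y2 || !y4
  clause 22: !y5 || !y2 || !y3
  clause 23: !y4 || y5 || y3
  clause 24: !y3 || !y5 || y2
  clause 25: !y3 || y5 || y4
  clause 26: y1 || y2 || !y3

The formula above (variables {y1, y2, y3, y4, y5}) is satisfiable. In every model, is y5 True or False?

Suppose y5 = false.
Suppose y4 = false.
From the singleton clause (!y1), y1 = false.
From the singleton clause (y2), y2 = true.
But (!y2) is also a unit clause — contradiction.
That branch fails; take y4 = true instead.
From the singleton clause (!y3), y3 = false.
But (y3) is also a unit clause — contradiction.
Neither y4 = true nor y4 = false works.
So every satisfying assignment has y5 = True.

True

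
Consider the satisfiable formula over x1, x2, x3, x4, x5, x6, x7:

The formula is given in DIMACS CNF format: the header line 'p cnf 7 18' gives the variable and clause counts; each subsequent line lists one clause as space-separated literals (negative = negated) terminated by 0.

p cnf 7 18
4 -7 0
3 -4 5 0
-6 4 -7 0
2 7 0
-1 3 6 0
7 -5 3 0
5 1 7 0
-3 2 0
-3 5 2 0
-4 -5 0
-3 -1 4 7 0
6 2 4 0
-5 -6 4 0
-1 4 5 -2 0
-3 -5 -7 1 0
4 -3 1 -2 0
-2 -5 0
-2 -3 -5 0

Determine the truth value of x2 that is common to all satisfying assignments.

True

Suppose x2 = False.
The clause (x7) is unit, so x7 = True.
The clause (x4) is unit, so x4 = True.
The clause (¬x3) is unit, so x3 = False.
The clause (x5) is unit, so x5 = True.
But (¬x5) is also a unit clause — contradiction.
So every satisfying assignment has x2 = True.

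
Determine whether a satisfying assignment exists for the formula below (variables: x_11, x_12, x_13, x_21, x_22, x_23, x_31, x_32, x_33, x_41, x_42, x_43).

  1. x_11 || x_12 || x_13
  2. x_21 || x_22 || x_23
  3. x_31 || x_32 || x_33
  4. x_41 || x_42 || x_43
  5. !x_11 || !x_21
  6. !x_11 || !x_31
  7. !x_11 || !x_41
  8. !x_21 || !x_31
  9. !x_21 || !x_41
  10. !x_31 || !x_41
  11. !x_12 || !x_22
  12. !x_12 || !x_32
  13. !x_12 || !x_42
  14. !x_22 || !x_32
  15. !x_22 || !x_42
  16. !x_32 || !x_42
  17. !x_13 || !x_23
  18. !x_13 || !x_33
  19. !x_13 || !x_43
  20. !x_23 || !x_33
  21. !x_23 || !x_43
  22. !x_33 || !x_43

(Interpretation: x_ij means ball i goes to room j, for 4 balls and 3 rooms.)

Case x_11 = false:
Case x_12 = true:
The clause (!x_22) is unit, so x_22 = false.
The clause (!x_32) is unit, so x_32 = false.
The clause (!x_42) is unit, so x_42 = false.
Case x_21 = true:
The clause (!x_31) is unit, so x_31 = false.
The clause (x_33) is unit, so x_33 = true.
The clause (!x_41) is unit, so x_41 = false.
The clause (x_43) is unit, so x_43 = true.
Now (!x_43) is unsatisfied and unit — conflict.
Undo x_21 and try x_21 = false.
The clause (x_23) is unit, so x_23 = true.
The clause (!x_13) is unit, so x_13 = false.
The clause (!x_33) is unit, so x_33 = false.
The clause (x_31) is unit, so x_31 = true.
The clause (!x_41) is unit, so x_41 = false.
The clause (x_43) is unit, so x_43 = true.
Now (!x_43) is unsatisfied and unit — conflict.
Neither x_21 = true nor x_21 = false works.
Undo x_12 and try x_12 = false.
The clause (x_13) is unit, so x_13 = true.
The clause (!x_23) is unit, so x_23 = false.
The clause (!x_33) is unit, so x_33 = false.
The clause (!x_43) is unit, so x_43 = false.
Case x_21 = true:
The clause (!x_31) is unit, so x_31 = false.
The clause (x_32) is unit, so x_32 = true.
The clause (!x_41) is unit, so x_41 = false.
The clause (x_42) is unit, so x_42 = true.
Now (!x_42) is unsatisfied and unit — conflict.
Undo x_21 and try x_21 = false.
The clause (x_22) is unit, so x_22 = true.
The clause (!x_32) is unit, so x_32 = false.
The clause (x_31) is unit, so x_31 = true.
The clause (!x_41) is unit, so x_41 = false.
The clause (x_42) is unit, so x_42 = true.
Now (!x_42) is unsatisfied and unit — conflict.
Neither x_21 = true nor x_21 = false works.
Neither x_12 = true nor x_12 = false works.
Undo x_11 and try x_11 = true.
The clause (!x_21) is unit, so x_21 = false.
The clause (!x_31) is unit, so x_31 = false.
The clause (!x_41) is unit, so x_41 = false.
Case x_22 = true:
The clause (!x_12) is unit, so x_12 = false.
The clause (!x_32) is unit, so x_32 = false.
The clause (x_33) is unit, so x_33 = true.
The clause (!x_42) is unit, so x_42 = false.
The clause (x_43) is unit, so x_43 = true.
Now (!x_43) is unsatisfied and unit — conflict.
Undo x_22 and try x_22 = false.
The clause (x_23) is unit, so x_23 = true.
The clause (!x_13) is unit, so x_13 = false.
The clause (!x_33) is unit, so x_33 = false.
The clause (x_32) is unit, so x_32 = true.
The clause (!x_12) is unit, so x_12 = false.
The clause (!x_42) is unit, so x_42 = false.
The clause (x_43) is unit, so x_43 = true.
Now (!x_43) is unsatisfied and unit — conflict.
Neither x_22 = true nor x_22 = false works.
Neither x_11 = true nor x_11 = false works.
No assignment satisfies every clause.

No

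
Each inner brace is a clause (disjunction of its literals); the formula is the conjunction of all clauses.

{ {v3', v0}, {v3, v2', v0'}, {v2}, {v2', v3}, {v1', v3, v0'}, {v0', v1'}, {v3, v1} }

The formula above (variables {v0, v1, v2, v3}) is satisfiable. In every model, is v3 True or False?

Suppose v3 = 0.
(v2) alone gives v2 = 1.
That conflicts with the unit clause (v2').
So every satisfying assignment has v3 = True.

True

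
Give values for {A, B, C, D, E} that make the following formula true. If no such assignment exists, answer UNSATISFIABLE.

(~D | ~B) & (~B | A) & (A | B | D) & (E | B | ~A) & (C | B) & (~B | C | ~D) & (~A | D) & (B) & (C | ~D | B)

From the singleton clause (B), B = 1.
From the singleton clause (~D), D = 0.
From the singleton clause (A), A = 1.
That conflicts with the unit clause (~A).

UNSATISFIABLE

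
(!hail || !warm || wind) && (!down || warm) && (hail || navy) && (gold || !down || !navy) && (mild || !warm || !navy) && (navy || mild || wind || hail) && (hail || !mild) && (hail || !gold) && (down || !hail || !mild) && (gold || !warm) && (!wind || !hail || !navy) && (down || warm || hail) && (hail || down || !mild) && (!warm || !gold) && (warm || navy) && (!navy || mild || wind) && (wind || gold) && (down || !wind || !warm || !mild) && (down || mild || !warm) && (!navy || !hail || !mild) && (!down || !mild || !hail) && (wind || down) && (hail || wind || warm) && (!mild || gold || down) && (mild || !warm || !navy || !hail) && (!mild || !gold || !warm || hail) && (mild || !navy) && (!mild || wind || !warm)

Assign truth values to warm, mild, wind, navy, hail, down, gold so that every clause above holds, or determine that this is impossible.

UNSATISFIABLE

Try down = false.
From the singleton clause (wind), wind = true.
Try hail = true.
From the singleton clause (!mild), mild = false.
From the singleton clause (!navy), navy = false.
From the singleton clause (warm), warm = true.
But (!warm) is also a unit clause — contradiction.
Backtrack on hail: now try hail = false.
From the singleton clause (navy), navy = true.
From the singleton clause (!mild), mild = false.
But (mild) is also a unit clause — contradiction.
Neither hail = true nor hail = false works.
Backtrack on down: now try down = true.
From the singleton clause (warm), warm = true.
From the singleton clause (gold), gold = true.
But (!gold) is also a unit clause — contradiction.
Neither down = true nor down = false works.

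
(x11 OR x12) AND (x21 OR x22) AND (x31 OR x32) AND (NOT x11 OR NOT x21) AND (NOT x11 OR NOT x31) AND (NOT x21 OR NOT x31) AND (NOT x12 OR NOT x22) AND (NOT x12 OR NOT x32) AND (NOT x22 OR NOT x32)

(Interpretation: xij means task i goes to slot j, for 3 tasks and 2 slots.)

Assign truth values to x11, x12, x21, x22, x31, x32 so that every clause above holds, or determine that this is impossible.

UNSATISFIABLE

Case x11 = true:
The clause (NOT x21) is unit, so x21 = false.
The clause (x22) is unit, so x22 = true.
The clause (NOT x31) is unit, so x31 = false.
The clause (x32) is unit, so x32 = true.
But (NOT x32) is also a unit clause — contradiction.
Undo x11 and try x11 = false.
The clause (x12) is unit, so x12 = true.
The clause (NOT x22) is unit, so x22 = false.
The clause (x21) is unit, so x21 = true.
The clause (NOT x31) is unit, so x31 = false.
The clause (x32) is unit, so x32 = true.
But (NOT x32) is also a unit clause — contradiction.
Either choice for x11 ends in contradiction.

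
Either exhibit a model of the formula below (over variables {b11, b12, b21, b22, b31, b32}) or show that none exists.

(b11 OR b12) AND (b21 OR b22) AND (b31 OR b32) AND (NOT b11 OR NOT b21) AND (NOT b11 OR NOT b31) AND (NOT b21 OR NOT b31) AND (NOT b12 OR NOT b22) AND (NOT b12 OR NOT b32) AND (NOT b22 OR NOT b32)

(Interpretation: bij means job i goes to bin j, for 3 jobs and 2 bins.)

Case b11 = true:
From the singleton clause (NOT b21), b21 = false.
From the singleton clause (b22), b22 = true.
From the singleton clause (NOT b31), b31 = false.
From the singleton clause (b32), b32 = true.
Now (NOT b32) is unsatisfied and unit — conflict.
Backtrack on b11: now try b11 = false.
From the singleton clause (b12), b12 = true.
From the singleton clause (NOT b22), b22 = false.
From the singleton clause (b21), b21 = true.
From the singleton clause (NOT b31), b31 = false.
From the singleton clause (b32), b32 = true.
Now (NOT b32) is unsatisfied and unit — conflict.
Both values of b11 lead to a conflict.

UNSATISFIABLE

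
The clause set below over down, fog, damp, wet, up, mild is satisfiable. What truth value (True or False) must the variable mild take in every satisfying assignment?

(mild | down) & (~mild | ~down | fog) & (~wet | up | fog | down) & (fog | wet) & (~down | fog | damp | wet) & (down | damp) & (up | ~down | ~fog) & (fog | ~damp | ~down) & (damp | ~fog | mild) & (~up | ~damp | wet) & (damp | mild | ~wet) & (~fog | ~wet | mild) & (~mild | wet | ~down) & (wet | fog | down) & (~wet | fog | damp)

Suppose mild = 0.
The clause (down) is unit, so down = 1.
Try fog = 1.
The clause (up) is unit, so up = 1.
The clause (damp) is unit, so damp = 1.
The clause (wet) is unit, so wet = 1.
But (~wet) is also a unit clause — contradiction.
So fog must be the other value — set fog = 0.
The clause (wet) is unit, so wet = 1.
The clause (~damp) is unit, so damp = 0.
But (damp) is also a unit clause — contradiction.
Both values of fog lead to a conflict.
So every satisfying assignment has mild = True.

True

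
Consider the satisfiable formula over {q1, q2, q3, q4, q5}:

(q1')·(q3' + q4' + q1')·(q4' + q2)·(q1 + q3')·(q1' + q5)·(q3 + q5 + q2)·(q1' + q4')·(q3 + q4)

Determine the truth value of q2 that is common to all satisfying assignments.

Suppose q2 = 0.
The clause (q1') is unit, so q1 = 0.
The clause (q4') is unit, so q4 = 0.
The clause (q3') is unit, so q3 = 0.
But (q3) is also a unit clause — contradiction.
So every satisfying assignment has q2 = True.

True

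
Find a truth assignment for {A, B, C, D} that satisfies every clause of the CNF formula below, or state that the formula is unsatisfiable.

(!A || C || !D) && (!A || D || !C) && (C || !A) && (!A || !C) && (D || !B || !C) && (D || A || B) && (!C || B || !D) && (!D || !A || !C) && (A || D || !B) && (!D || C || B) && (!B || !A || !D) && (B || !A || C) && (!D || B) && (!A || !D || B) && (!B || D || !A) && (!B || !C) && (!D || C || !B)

UNSATISFIABLE

Try C = true.
Unit clause (!A) forces A = false.
Unit clause (!B) forces B = false.
Unit clause (D) forces D = true.
But (!D) is also a unit clause — contradiction.
Undo C and try C = false.
Unit clause (!A) forces A = false.
Try D = true.
Unit clause (B) forces B = true.
But (!B) is also a unit clause — contradiction.
Undo D and try D = false.
Unit clause (B) forces B = true.
But (!B) is also a unit clause — contradiction.
Neither D = true nor D = false works.
Neither C = true nor C = false works.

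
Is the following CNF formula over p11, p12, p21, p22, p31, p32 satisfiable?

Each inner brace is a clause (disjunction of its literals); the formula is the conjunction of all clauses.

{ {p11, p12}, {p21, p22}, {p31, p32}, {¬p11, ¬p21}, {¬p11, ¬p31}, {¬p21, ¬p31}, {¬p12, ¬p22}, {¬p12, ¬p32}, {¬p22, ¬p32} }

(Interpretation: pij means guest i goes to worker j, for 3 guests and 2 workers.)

Unsatisfiable

Branch on p11: set p11 = True.
From the singleton clause (¬p21), p21 = False.
From the singleton clause (p22), p22 = True.
From the singleton clause (¬p31), p31 = False.
From the singleton clause (p32), p32 = True.
But (¬p32) is also a unit clause — contradiction.
So p11 must be the other value — set p11 = False.
From the singleton clause (p12), p12 = True.
From the singleton clause (¬p22), p22 = False.
From the singleton clause (p21), p21 = True.
From the singleton clause (¬p31), p31 = False.
From the singleton clause (p32), p32 = True.
But (¬p32) is also a unit clause — contradiction.
Neither p11 = True nor p11 = False works.
No assignment satisfies every clause.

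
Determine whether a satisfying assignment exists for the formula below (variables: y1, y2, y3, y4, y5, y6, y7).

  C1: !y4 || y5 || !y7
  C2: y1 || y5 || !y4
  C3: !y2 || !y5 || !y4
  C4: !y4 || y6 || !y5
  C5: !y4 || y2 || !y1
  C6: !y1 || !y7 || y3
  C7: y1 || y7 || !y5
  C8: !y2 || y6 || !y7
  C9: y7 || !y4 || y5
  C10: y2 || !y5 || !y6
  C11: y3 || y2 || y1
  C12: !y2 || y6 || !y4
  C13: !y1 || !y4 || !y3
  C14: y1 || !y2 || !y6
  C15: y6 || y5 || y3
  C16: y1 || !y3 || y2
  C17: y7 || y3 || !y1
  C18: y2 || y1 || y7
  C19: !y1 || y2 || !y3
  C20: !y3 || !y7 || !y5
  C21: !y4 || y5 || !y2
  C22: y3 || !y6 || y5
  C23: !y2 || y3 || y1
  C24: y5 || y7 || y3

Case y4 = false:
Case y1 = true:
Case y7 = false:
The clause (y3) is unit, so y3 = true.
The clause (y2) is unit, so y2 = true.
All clauses hold; y5, y6 can take either value.
A satisfying assignment: y1: true, y2: true, y3: true, y4: false, y5: false, y6: false, y7: false.

Satisfiable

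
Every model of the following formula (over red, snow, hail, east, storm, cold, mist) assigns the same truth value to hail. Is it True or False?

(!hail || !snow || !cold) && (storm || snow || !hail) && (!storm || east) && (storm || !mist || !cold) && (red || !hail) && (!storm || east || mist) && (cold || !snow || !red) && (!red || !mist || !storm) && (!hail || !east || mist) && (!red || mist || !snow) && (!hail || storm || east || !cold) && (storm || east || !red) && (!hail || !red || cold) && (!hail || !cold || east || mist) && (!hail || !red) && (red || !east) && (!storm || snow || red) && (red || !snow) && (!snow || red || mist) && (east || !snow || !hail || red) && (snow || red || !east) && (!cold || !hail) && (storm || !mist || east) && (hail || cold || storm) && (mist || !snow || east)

Suppose hail = true.
The clause (red) is unit, so red = true.
But (!red) is also a unit clause — contradiction.
So every satisfying assignment has hail = False.

False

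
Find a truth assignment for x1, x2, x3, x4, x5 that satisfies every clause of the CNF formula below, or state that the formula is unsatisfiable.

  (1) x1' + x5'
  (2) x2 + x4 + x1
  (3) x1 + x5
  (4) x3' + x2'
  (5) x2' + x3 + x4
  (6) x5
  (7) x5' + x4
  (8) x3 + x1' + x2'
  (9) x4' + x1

The clause (x5) is unit, so x5 = 1.
The clause (x1') is unit, so x1 = 0.
The clause (x4) is unit, so x4 = 1.
But (x4') is also a unit clause — contradiction.

UNSATISFIABLE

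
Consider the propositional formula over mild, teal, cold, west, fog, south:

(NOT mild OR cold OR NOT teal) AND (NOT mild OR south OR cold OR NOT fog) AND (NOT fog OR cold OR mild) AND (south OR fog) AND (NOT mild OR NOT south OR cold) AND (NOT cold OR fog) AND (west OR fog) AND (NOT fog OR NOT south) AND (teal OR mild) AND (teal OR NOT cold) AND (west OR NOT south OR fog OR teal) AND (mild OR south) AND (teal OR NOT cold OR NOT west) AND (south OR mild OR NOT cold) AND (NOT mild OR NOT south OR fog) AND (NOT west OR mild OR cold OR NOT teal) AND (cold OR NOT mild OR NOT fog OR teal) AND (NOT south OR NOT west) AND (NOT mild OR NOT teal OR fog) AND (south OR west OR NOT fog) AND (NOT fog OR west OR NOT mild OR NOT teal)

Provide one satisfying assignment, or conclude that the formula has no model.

Suppose south = false.
(fog) alone gives fog = true.
(mild) alone gives mild = true.
(cold) alone gives cold = true.
(teal) alone gives teal = true.
(west) alone gives west = true.
Every clause now holds.

mild=true, teal=true, cold=true, west=true, fog=true, south=false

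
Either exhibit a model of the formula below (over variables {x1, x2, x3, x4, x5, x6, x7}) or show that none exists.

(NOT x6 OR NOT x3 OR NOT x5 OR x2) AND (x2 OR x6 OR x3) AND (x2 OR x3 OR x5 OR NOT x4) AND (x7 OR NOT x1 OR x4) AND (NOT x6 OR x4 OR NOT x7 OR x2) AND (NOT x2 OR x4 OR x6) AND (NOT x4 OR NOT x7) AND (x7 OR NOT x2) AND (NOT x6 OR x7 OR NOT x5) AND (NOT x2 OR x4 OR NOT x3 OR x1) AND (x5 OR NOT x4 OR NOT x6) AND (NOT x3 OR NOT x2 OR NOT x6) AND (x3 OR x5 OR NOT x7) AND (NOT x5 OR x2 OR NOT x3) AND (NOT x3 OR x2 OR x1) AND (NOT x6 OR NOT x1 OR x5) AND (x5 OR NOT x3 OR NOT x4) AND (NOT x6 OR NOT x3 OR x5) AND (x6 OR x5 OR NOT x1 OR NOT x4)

Suppose x4 = false.
Suppose x7 = true.
Suppose x6 = false.
(NOT x2) alone gives x2 = false.
(x3) alone gives x3 = true.
(NOT x5) alone gives x5 = false.
(x1) alone gives x1 = true.
Every clause now holds.

x1 ↦ true; x2 ↦ false; x3 ↦ true; x4 ↦ false; x5 ↦ false; x6 ↦ false; x7 ↦ true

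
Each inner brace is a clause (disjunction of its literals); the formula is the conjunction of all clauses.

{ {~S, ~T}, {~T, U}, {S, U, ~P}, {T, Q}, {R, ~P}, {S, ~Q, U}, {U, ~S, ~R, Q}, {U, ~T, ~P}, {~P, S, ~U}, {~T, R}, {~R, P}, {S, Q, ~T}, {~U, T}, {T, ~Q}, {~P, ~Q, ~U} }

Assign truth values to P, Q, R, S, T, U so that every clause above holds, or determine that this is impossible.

Case S = 0:
Case T = 0:
Unit clause (Q) forces Q = 1.
Now (~Q) is unsatisfied and unit — conflict.
That branch fails; take T = 1 instead.
Unit clause (U) forces U = 1.
Unit clause (~P) forces P = 0.
Unit clause (R) forces R = 1.
Now (~R) is unsatisfied and unit — conflict.
Neither T = 1 nor T = 0 works.
That branch fails; take S = 1 instead.
Unit clause (~T) forces T = 0.
Unit clause (Q) forces Q = 1.
Now (~Q) is unsatisfied and unit — conflict.
Neither S = 1 nor S = 0 works.

UNSATISFIABLE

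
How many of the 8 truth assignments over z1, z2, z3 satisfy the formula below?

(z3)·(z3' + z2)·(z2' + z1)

There are 2^3 = 8 truth assignments over (z1, z2, z3).
Check each against the 3 clauses (columns in the order z1, z2, z3):
  F F F  ✗ fails (z3)
  F F T  ✗ fails (z3' + z2)
  F T F  ✗ fails (z3)
  F T T  ✗ fails (z2' + z1)
  T F F  ✗ fails (z3)
  T F T  ✗ fails (z3' + z2)
  T T F  ✗ fails (z3)
  T T T  ✓ satisfies all
1 of the 8 rows is a model.

1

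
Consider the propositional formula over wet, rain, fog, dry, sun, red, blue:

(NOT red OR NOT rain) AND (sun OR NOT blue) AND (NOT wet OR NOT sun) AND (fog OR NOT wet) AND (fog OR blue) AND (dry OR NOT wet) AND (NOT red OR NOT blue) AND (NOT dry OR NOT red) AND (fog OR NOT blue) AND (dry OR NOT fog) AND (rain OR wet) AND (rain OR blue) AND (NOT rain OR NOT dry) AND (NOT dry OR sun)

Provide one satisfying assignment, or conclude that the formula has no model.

Try red = false.
Try sun = true.
From the singleton clause (NOT wet), wet = false.
From the singleton clause (rain), rain = true.
From the singleton clause (NOT dry), dry = false.
From the singleton clause (NOT fog), fog = false.
From the singleton clause (blue), blue = true.
But (NOT blue) is also a unit clause — contradiction.
That branch fails; take sun = false instead.
From the singleton clause (NOT blue), blue = false.
From the singleton clause (fog), fog = true.
From the singleton clause (dry), dry = true.
But (NOT dry) is also a unit clause — contradiction.
Both values of sun lead to a conflict.
That branch fails; take red = true instead.
From the singleton clause (NOT rain), rain = false.
From the singleton clause (NOT blue), blue = false.
But (blue) is also a unit clause — contradiction.
Both values of red lead to a conflict.

UNSATISFIABLE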